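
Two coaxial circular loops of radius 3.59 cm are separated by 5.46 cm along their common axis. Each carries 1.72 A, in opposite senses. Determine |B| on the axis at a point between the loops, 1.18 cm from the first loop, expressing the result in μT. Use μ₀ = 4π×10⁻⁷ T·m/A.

B ≈ 17.8 μT

Each loop contributes B = μ₀IR²/[2(R²+z²)^(3/2)] on the axis, with z measured from that loop.
Loop 1 (z = 0.0118 m): B₁ = 2.58×10⁻⁵ T. Loop 2 (z = 0.0428 m): B₂ = 7.99×10⁻⁶ T.
The fields oppose: B = |B₁ − B₂| = 1.78×10⁻⁵ T.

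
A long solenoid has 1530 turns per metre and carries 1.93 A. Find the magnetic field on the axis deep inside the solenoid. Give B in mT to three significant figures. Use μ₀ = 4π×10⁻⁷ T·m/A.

B ≈ 3.71 mT

Inside a long solenoid, B = μ₀nI with n = 1530 turns/m.
B = 4π×10⁻⁷ × 1530 × 1.93 = 3.71×10⁻³ T.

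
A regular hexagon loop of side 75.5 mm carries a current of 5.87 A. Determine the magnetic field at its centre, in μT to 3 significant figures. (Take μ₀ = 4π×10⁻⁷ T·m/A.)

B ≈ 53.9 μT

Each side is a finite straight segment at perpendicular distance d = a/(2 tan(π/6)) = 0.06538 m from the centre, with end-angles ±π/6.
One side contributes B₁ = (μ₀I/4πd)·2 sin(π/6) = 8.98×10⁻⁶ T.
All 6 sides add in the same direction: B = 6 × 8.98×10⁻⁶ = 5.39×10⁻⁵ T.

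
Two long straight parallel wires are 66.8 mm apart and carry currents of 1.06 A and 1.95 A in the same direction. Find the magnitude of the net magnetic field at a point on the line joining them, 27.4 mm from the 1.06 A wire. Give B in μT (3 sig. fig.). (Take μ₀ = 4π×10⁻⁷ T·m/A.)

Each long wire gives B = μ₀I/(2πd). Distances are d₁ = 0.0274 m and d₂ = 0.0394 m.
B₁ = 7.74×10⁻⁶ T, B₂ = 9.90×10⁻⁶ T.
Between parallel currents the two contributions point in opposite directions, so they subtract. B = |B₁ − B₂| = |7.74×10⁻⁶ − 9.90×10⁻⁶| = 2.16×10⁻⁶ T.

B ≈ 2.16 μT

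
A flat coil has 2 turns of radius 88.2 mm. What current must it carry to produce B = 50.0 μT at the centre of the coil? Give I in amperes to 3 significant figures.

For an N-turn coil, B = Nμ₀I/(2R) with R = 0.0882 m, so I = 2RB/(Nμ₀) = 2 × 0.0882 × 5.00×10⁻⁵ / (2 × 4π×10⁻⁷) = 3.51 A.

I ≈ 3.51 A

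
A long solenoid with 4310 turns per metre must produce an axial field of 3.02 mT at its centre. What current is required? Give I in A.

I ≈ 0.558 A

Inside a long solenoid B = μ₀nI with n = 4310 m⁻¹, so I = B/(μ₀n).
I = 3.02×10⁻³ / (4π×10⁻⁷ × 4310) = 0.558 A.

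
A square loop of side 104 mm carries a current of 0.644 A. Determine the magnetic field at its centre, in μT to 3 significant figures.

B ≈ 7.01 μT

Each side is a finite straight segment at perpendicular distance d = a/(2 tan(π/4)) = 0.052 m from the centre, with end-angles ±π/4.
One side contributes B₁ = (μ₀I/4πd)·2 sin(π/4) = 1.75×10⁻⁶ T.
All 4 sides add in the same direction: B = 4 × 1.75×10⁻⁶ = 7.01×10⁻⁶ T.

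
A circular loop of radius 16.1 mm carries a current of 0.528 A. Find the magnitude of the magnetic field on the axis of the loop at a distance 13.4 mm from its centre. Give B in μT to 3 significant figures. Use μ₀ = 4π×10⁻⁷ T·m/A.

On the axis of a circular loop, B = μ₀IR² / [2(R²+z²)^(3/2)].
R² + z² = (0.0161)² + (0.0134)² = 0.0004388 m², and (R²+z²)^(3/2) = 9.19×10⁻⁶ m³.
B = (4π×10⁻⁷ × 0.528 × 0.0002592) / (2 × 9.19×10⁻⁶) = 9.36×10⁻⁶ T.

B ≈ 9.36 μT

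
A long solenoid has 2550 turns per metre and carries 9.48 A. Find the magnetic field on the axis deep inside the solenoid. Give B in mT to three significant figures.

Inside a long solenoid, B = μ₀nI with n = 2550 turns/m.
B = 4π×10⁻⁷ × 2550 × 9.48 = 3.04×10⁻² T.

B ≈ 30.4 mT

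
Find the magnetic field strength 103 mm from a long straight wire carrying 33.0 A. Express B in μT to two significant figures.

For an infinitely long straight wire, B = μ₀I/(2πd).
B = (4π×10⁻⁷ × 33.0) / (2π × 0.103) = 6.41×10⁻⁵ T.

B ≈ 64 μT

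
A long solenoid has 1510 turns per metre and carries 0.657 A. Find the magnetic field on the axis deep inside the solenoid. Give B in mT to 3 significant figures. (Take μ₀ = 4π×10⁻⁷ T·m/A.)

B ≈ 1.25 mT

Inside a long solenoid, B = μ₀nI with n = 1510 turns/m.
B = 4π×10⁻⁷ × 1510 × 0.657 = 1.25×10⁻³ T.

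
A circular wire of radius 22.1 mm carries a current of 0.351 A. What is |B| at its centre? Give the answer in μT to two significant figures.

At the centre of a circular loop the Biot–Savart law gives B = μ₀I/(2R).
B = (4π×10⁻⁷ × 0.351) / (2 × 0.0221) = 9.98×10⁻⁶ T.

B ≈ 10 μT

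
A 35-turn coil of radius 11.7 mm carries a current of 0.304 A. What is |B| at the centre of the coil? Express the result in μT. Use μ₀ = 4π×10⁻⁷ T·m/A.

B ≈ 571 μT

For an N-turn flat coil, B = Nμ₀I/(2R) with R = 0.0117 m.
B = 35 × 1.63×10⁻⁵ T = 5.71×10⁻⁴ T.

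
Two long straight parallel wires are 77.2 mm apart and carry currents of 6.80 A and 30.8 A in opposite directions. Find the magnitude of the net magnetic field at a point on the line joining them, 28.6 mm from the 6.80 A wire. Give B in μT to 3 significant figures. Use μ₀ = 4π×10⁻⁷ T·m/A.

Each long wire gives B = μ₀I/(2πd). Distances are d₁ = 0.0286 m and d₂ = 0.0486 m.
B₁ = 4.76×10⁻⁵ T, B₂ = 1.27×10⁻⁴ T.
Between antiparallel currents both contributions point the same way, so they add. B = B₁ + B₂ = 4.76×10⁻⁵ + 1.27×10⁻⁴ = 1.74×10⁻⁴ T.

B ≈ 174 μT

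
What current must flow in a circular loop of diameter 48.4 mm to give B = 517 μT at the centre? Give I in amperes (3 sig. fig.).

I ≈ 19.9 A

At the centre of a circular loop B = μ₀I/(2R), so I = 2RB/μ₀.
With R = 0.0242 m, I = 2 × 0.0242 × 5.17×10⁻⁴ / (4π×10⁻⁷) = 19.9 A.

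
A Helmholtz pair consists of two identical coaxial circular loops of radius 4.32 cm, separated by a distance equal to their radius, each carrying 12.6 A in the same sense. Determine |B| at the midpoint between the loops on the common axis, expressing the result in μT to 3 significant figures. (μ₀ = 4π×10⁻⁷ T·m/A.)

B ≈ 262 μT

Each loop contributes B = μ₀IR²/[2(R²+z²)^(3/2)] on the axis, with z measured from that loop.
Loop 1 (z = 0.0216 m): B₁ = 1.31×10⁻⁴ T. Loop 2 (z = 0.0216 m): B₂ = 1.31×10⁻⁴ T.
The fields add: B = B₁ + B₂ = 2.62×10⁻⁴ T.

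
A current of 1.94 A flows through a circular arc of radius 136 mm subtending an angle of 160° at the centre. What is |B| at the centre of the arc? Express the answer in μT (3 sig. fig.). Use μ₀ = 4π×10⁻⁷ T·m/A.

B ≈ 3.98 μT

The Biot–Savart field of a circular arc at its centre is B = μ₀Iφ/(4πR), with φ = 2.793 rad.
B = (4π×10⁻⁷ × 1.94 × 2.793) / (4π × 0.136) = 3.98×10⁻⁶ T.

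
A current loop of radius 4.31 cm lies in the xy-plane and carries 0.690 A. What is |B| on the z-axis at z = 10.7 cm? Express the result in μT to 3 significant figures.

B ≈ 0.525 μT

On the axis of a circular loop, B = μ₀IR² / [2(R²+z²)^(3/2)].
R² + z² = (0.0431)² + (0.107)² = 0.01331 m², and (R²+z²)^(3/2) = 1.53×10⁻³ m³.
B = (4π×10⁻⁷ × 0.690 × 0.001858) / (2 × 1.53×10⁻³) = 5.25×10⁻⁷ T.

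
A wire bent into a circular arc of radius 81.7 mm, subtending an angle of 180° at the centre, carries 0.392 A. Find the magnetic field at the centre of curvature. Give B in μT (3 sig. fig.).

B ≈ 1.51 μT

The Biot–Savart field of a circular arc at its centre is B = μ₀Iφ/(4πR), with φ = 3.142 rad.
B = (4π×10⁻⁷ × 0.392 × 3.142) / (4π × 0.0817) = 1.51×10⁻⁶ T.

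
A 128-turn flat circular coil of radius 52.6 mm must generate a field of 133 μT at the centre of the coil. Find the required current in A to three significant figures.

I ≈ 0.0870 A

For an N-turn coil, B = Nμ₀I/(2R) with R = 0.0526 m, so I = 2RB/(Nμ₀) = 2 × 0.0526 × 1.33×10⁻⁴ / (128 × 4π×10⁻⁷) = 8.70×10⁻² A.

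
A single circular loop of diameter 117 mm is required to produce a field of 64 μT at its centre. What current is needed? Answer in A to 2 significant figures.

At the centre of a circular loop B = μ₀I/(2R), so I = 2RB/μ₀.
With R = 0.0585 m, I = 2 × 0.0585 × 6.40×10⁻⁵ / (4π×10⁻⁷) = 5.96 A.

I ≈ 6.0 A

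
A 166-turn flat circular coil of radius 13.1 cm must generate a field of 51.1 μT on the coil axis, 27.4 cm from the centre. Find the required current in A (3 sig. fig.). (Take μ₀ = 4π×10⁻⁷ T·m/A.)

I ≈ 0.800 A

For an N-turn coil, B = Nμ₀IR²/[2(R²+z²)^(3/2)] with R = 0.131 m, z = 0.274 m, so I = 2B(R²+z²)^(3/2)/(Nμ₀R²) = 2 × 5.11×10⁻⁵ × 2.80×10⁻² / (166 × 4π×10⁻⁷ × 0.01716) = 0.800 A.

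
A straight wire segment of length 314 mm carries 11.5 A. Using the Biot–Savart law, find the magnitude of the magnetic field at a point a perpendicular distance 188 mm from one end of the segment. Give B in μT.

B ≈ 5.25 μT

For a finite straight segment, B = (μ₀I/4πd)(sinθ₁ + sinθ₂), where θ₁, θ₂ are the angles from the perpendicular to each end.
The perpendicular foot is at one end, so the two end-offsets along the wire are 0 and L = 0.314 m.
sinθ₁ = 0/√(0²+0.188²) = 0.0000; sinθ₂ = 0.314/√(0.314²+0.188²) = 0.8580.
B = (4π×10⁻⁷ × 11.5) / (4π × 0.188) × (0.0000 + 0.8580) = 5.25×10⁻⁶ T.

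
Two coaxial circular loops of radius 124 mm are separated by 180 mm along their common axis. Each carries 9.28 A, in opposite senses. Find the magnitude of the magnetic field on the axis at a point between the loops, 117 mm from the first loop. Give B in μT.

B ≈ 15.2 μT

Each loop contributes B = μ₀IR²/[2(R²+z²)^(3/2)] on the axis, with z measured from that loop.
Loop 1 (z = 0.117 m): B₁ = 1.81×10⁻⁵ T. Loop 2 (z = 0.063 m): B₂ = 3.33×10⁻⁵ T.
The fields oppose: B = |B₁ − B₂| = 1.52×10⁻⁵ T.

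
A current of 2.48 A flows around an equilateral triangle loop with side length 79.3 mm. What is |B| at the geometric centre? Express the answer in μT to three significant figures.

B ≈ 56.3 μT

Each side is a finite straight segment at perpendicular distance d = a/(2 tan(π/3)) = 0.02289 m from the centre, with end-angles ±π/3.
One side contributes B₁ = (μ₀I/4πd)·2 sin(π/3) = 1.88×10⁻⁵ T.
All 3 sides add in the same direction: B = 3 × 1.88×10⁻⁵ = 5.63×10⁻⁵ T.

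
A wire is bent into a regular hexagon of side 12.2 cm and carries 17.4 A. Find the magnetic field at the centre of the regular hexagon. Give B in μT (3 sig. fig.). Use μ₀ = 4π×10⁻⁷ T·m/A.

Each side is a finite straight segment at perpendicular distance d = a/(2 tan(π/6)) = 0.1057 m from the centre, with end-angles ±π/6.
One side contributes B₁ = (μ₀I/4πd)·2 sin(π/6) = 1.65×10⁻⁵ T.
All 6 sides add in the same direction: B = 6 × 1.65×10⁻⁵ = 9.88×10⁻⁵ T.

B ≈ 98.8 μT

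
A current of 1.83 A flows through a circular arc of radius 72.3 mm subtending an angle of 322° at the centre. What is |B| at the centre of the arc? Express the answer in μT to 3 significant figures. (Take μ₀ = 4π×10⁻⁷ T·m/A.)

B ≈ 14.2 μT

The Biot–Savart field of a circular arc at its centre is B = μ₀Iφ/(4πR), with φ = 5.62 rad.
B = (4π×10⁻⁷ × 1.83 × 5.62) / (4π × 0.0723) = 1.42×10⁻⁵ T.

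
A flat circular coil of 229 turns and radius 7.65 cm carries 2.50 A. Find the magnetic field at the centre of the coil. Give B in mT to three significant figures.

B ≈ 4.70 mT

For an N-turn flat coil, B = Nμ₀I/(2R) with R = 0.0765 m.
B = 229 × 2.05×10⁻⁵ T = 4.70×10⁻³ T.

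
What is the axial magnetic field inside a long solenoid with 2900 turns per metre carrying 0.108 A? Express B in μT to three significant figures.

B ≈ 394 μT

Inside a long solenoid, B = μ₀nI with n = 2900 turns/m.
B = 4π×10⁻⁷ × 2900 × 0.108 = 3.94×10⁻⁴ T.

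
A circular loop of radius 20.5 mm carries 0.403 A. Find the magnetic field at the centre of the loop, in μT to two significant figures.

B ≈ 12 μT

At the centre of a circular loop the Biot–Savart law gives B = μ₀I/(2R).
B = (4π×10⁻⁷ × 0.403) / (2 × 0.0205) = 1.24×10⁻⁵ T.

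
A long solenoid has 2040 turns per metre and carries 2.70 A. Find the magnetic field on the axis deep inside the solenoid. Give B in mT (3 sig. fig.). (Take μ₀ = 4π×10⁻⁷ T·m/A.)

B ≈ 6.92 mT

Inside a long solenoid, B = μ₀nI with n = 2040 turns/m.
B = 4π×10⁻⁷ × 2040 × 2.70 = 6.92×10⁻³ T.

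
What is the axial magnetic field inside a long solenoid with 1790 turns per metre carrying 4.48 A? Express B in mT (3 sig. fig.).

Inside a long solenoid, B = μ₀nI with n = 1790 turns/m.
B = 4π×10⁻⁷ × 1790 × 4.48 = 1.01×10⁻² T.

B ≈ 10.1 mT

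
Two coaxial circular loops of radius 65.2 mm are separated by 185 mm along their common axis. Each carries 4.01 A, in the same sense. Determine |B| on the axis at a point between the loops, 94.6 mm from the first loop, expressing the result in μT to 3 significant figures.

Each loop contributes B = μ₀IR²/[2(R²+z²)^(3/2)] on the axis, with z measured from that loop.
Loop 1 (z = 0.0946 m): B₁ = 7.06×10⁻⁶ T. Loop 2 (z = 0.0904 m): B₂ = 7.74×10⁻⁶ T.
The fields add: B = B₁ + B₂ = 1.48×10⁻⁵ T.

B ≈ 14.8 μT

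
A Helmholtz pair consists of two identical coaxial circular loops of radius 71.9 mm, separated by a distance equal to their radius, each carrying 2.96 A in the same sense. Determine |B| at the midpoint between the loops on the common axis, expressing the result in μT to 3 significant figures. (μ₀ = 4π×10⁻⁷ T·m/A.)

B ≈ 37.0 μT

Each loop contributes B = μ₀IR²/[2(R²+z²)^(3/2)] on the axis, with z measured from that loop.
Loop 1 (z = 0.03595 m): B₁ = 1.85×10⁻⁵ T. Loop 2 (z = 0.03595 m): B₂ = 1.85×10⁻⁵ T.
The fields add: B = B₁ + B₂ = 3.70×10⁻⁵ T.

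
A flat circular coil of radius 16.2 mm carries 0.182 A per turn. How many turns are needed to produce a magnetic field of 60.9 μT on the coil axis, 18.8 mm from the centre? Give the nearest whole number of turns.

N = 31

For an N-turn coil, B = Nμ₀IR²/[2(R²+z²)^(3/2)]. A single turn gives B₁ = 1.96×10⁻⁶ T with R = 0.0162 m, z = 0.0188 m.
N = B/B₁ = 6.09×10⁻⁵ / 1.96×10⁻⁶ = 31.02.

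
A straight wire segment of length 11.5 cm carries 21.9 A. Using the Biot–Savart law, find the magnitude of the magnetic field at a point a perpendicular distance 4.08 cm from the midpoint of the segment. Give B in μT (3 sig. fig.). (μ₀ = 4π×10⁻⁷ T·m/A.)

B ≈ 87.6 μT

For a finite straight segment, B = (μ₀I/4πd)(sinθ₁ + sinθ₂), where θ₁, θ₂ are the angles from the perpendicular to each end.
The perpendicular from the point meets the wire at its midpoint, so each end is L/2 = 0.0575 m away along the wire.
sinθ₁ = 0.0575/√(0.0575²+0.0408²) = 0.8156; sinθ₂ = 0.0575/√(0.0575²+0.0408²) = 0.8156.
B = (4π×10⁻⁷ × 21.9) / (4π × 0.0408) × (0.8156 + 0.8156) = 8.76×10⁻⁵ T.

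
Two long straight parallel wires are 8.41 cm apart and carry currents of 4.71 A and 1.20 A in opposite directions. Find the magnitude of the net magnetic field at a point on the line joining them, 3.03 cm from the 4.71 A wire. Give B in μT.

B ≈ 35.6 μT

Each long wire gives B = μ₀I/(2πd). Distances are d₁ = 0.0303 m and d₂ = 0.0538 m.
B₁ = 3.11×10⁻⁵ T, B₂ = 4.46×10⁻⁶ T.
Between antiparallel currents both contributions point the same way, so they add. B = B₁ + B₂ = 3.11×10⁻⁵ + 4.46×10⁻⁶ = 3.56×10⁻⁵ T.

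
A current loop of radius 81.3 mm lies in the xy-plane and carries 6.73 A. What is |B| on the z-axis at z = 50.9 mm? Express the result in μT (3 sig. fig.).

On the axis of a circular loop, B = μ₀IR² / [2(R²+z²)^(3/2)].
R² + z² = (0.0813)² + (0.0509)² = 0.009201 m², and (R²+z²)^(3/2) = 8.83×10⁻⁴ m³.
B = (4π×10⁻⁷ × 6.73 × 0.00661) / (2 × 8.83×10⁻⁴) = 3.17×10⁻⁵ T.

B ≈ 31.7 μT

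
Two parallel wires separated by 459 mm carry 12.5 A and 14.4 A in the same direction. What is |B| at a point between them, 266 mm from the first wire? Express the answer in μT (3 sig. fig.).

Each long wire gives B = μ₀I/(2πd). Distances are d₁ = 0.266 m and d₂ = 0.193 m.
B₁ = 9.40×10⁻⁶ T, B₂ = 1.49×10⁻⁵ T.
Between parallel currents the two contributions point in opposite directions, so they subtract. B = |B₁ − B₂| = |9.40×10⁻⁶ − 1.49×10⁻⁵| = 5.52×10⁻⁶ T.

B ≈ 5.52 μT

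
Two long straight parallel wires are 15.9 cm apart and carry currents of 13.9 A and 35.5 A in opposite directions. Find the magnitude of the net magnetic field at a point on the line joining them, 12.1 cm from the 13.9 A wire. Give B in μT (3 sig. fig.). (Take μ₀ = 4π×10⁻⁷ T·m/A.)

B ≈ 210 μT

Each long wire gives B = μ₀I/(2πd). Distances are d₁ = 0.121 m and d₂ = 0.038 m.
B₁ = 2.30×10⁻⁵ T, B₂ = 1.87×10⁻⁴ T.
Between antiparallel currents both contributions point the same way, so they add. B = B₁ + B₂ = 2.30×10⁻⁵ + 1.87×10⁻⁴ = 2.10×10⁻⁴ T.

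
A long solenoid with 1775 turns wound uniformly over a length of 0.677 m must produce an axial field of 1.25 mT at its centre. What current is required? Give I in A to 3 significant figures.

Inside a long solenoid B = μ₀nI with n = 2622 m⁻¹, so I = B/(μ₀n).
I = 1.25×10⁻³ / (4π×10⁻⁷ × 2622) = 0.379 A.

I ≈ 0.379 A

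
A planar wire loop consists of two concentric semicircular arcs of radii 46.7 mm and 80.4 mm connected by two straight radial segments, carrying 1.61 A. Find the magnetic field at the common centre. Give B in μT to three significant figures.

B ≈ 4.54 μT

The radial connectors point toward the centre, so dl × r̂ = 0 and they contribute nothing.
Each semicircle gives μ₀I/(4R): inner arc 1.08×10⁻⁵ T, outer arc 6.29×10⁻⁶ T.
The two arcs carry current in opposite angular senses, so their fields oppose: B = |1.08×10⁻⁵ − 6.29×10⁻⁶| = 4.54×10⁻⁶ T.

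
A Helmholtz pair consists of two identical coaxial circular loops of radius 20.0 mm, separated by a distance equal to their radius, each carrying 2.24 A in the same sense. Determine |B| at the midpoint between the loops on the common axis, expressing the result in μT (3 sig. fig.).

Each loop contributes B = μ₀IR²/[2(R²+z²)^(3/2)] on the axis, with z measured from that loop.
Loop 1 (z = 0.01 m): B₁ = 5.04×10⁻⁵ T. Loop 2 (z = 0.01 m): B₂ = 5.04×10⁻⁵ T.
The fields add: B = B₁ + B₂ = 1.01×10⁻⁴ T.

B ≈ 101 μT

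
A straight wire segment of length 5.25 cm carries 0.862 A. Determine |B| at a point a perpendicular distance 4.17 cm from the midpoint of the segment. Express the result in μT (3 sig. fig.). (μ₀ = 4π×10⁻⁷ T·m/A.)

For a finite straight segment, B = (μ₀I/4πd)(sinθ₁ + sinθ₂), where θ₁, θ₂ are the angles from the perpendicular to each end.
The perpendicular from the point meets the wire at its midpoint, so each end is L/2 = 0.02625 m away along the wire.
sinθ₁ = 0.02625/√(0.02625²+0.0417²) = 0.5327; sinθ₂ = 0.02625/√(0.02625²+0.0417²) = 0.5327.
B = (4π×10⁻⁷ × 0.862) / (4π × 0.0417) × (0.5327 + 0.5327) = 2.20×10⁻⁶ T.

B ≈ 2.20 μT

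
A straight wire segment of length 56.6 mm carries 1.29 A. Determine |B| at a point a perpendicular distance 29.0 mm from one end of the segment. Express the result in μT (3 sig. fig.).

B ≈ 3.96 μT

For a finite straight segment, B = (μ₀I/4πd)(sinθ₁ + sinθ₂), where θ₁, θ₂ are the angles from the perpendicular to each end.
The perpendicular foot is at one end, so the two end-offsets along the wire are 0 and L = 0.0566 m.
sinθ₁ = 0/√(0²+0.029²) = 0.0000; sinθ₂ = 0.0566/√(0.0566²+0.029²) = 0.8900.
B = (4π×10⁻⁷ × 1.29) / (4π × 0.029) × (0.0000 + 0.8900) = 3.96×10⁻⁶ T.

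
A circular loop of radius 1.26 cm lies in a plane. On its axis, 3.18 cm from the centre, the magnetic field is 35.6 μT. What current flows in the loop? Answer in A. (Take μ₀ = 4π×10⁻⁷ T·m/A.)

I ≈ 14.3 A

On the axis of a loop, B = μ₀IR²/[2(R²+z²)^(3/2)], so I = 2B(R²+z²)^(3/2)/(μ₀R²).
R² + z² = 0.0001588 + 0.001011 = 0.00117 m²; raised to 3/2 gives 4.00×10⁻⁵ m³.
I = 2 × 3.56×10⁻⁵ × 4.00×10⁻⁵ / (1.26×10⁻⁶ × 0.0001588) = 14.3 A.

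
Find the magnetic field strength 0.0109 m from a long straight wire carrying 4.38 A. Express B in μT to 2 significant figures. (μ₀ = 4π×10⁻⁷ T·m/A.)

For an infinitely long straight wire, B = μ₀I/(2πd).
B = (4π×10⁻⁷ × 4.38) / (2π × 0.0109) = 8.04×10⁻⁵ T.

B ≈ 80 μT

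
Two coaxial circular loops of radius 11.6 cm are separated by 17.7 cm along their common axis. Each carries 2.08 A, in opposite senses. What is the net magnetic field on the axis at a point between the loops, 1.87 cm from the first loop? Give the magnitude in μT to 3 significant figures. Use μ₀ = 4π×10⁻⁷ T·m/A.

Each loop contributes B = μ₀IR²/[2(R²+z²)^(3/2)] on the axis, with z measured from that loop.
Loop 1 (z = 0.0187 m): B₁ = 1.08×10⁻⁵ T. Loop 2 (z = 0.1583 m): B₂ = 2.33×10⁻⁶ T.
The fields oppose: B = |B₁ − B₂| = 8.51×10⁻⁶ T.

B ≈ 8.51 μT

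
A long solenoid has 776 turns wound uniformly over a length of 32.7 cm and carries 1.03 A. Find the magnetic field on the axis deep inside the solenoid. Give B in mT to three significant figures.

Inside a long solenoid, B = μ₀nI with n = 2373 turns/m.
B = 4π×10⁻⁷ × 2373 × 1.03 = 3.07×10⁻³ T.

B ≈ 3.07 mT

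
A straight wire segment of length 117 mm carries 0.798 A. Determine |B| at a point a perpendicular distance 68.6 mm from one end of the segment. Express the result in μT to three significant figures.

For a finite straight segment, B = (μ₀I/4πd)(sinθ₁ + sinθ₂), where θ₁, θ₂ are the angles from the perpendicular to each end.
The perpendicular foot is at one end, so the two end-offsets along the wire are 0 and L = 0.117 m.
sinθ₁ = 0/√(0²+0.0686²) = 0.0000; sinθ₂ = 0.117/√(0.117²+0.0686²) = 0.8627.
B = (4π×10⁻⁷ × 0.798) / (4π × 0.0686) × (0.0000 + 0.8627) = 1.00×10⁻⁶ T.

B ≈ 1.00 μT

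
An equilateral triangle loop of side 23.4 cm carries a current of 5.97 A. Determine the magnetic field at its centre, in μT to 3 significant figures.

B ≈ 45.9 μT

Each side is a finite straight segment at perpendicular distance d = a/(2 tan(π/3)) = 0.06755 m from the centre, with end-angles ±π/3.
One side contributes B₁ = (μ₀I/4πd)·2 sin(π/3) = 1.53×10⁻⁵ T.
All 3 sides add in the same direction: B = 3 × 1.53×10⁻⁵ = 4.59×10⁻⁵ T.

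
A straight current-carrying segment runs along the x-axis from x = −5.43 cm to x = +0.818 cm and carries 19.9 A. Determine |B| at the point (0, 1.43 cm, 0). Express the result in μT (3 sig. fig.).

B ≈ 204 μT

For a finite straight segment, B = (μ₀I/4πd)(sinθ₁ + sinθ₂), where θ₁, θ₂ are the angles from the perpendicular to each end.
The perpendicular distance is d = 0.0143 m; the end-offsets along the wire are a = 0.0543 m and b = 0.00818 m.
sinθ₁ = 0.0543/√(0.0543²+0.0143²) = 0.9670; sinθ₂ = 0.00818/√(0.00818²+0.0143²) = 0.4965.
B = (4π×10⁻⁷ × 19.9) / (4π × 0.0143) × (0.9670 + 0.4965) = 2.04×10⁻⁴ T.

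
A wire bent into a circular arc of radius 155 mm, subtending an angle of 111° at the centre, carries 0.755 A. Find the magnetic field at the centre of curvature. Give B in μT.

The Biot–Savart field of a circular arc at its centre is B = μ₀Iφ/(4πR), with φ = 1.937 rad.
B = (4π×10⁻⁷ × 0.755 × 1.937) / (4π × 0.155) = 9.44×10⁻⁷ T.

B ≈ 0.944 μT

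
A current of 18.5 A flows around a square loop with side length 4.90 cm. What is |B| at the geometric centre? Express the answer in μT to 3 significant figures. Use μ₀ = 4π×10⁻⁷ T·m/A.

Each side is a finite straight segment at perpendicular distance d = a/(2 tan(π/4)) = 0.0245 m from the centre, with end-angles ±π/4.
One side contributes B₁ = (μ₀I/4πd)·2 sin(π/4) = 1.07×10⁻⁴ T.
All 4 sides add in the same direction: B = 4 × 1.07×10⁻⁴ = 4.27×10⁻⁴ T.

B ≈ 427 μT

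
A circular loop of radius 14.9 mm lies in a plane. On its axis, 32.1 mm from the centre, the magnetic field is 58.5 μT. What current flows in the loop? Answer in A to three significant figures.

On the axis of a loop, B = μ₀IR²/[2(R²+z²)^(3/2)], so I = 2B(R²+z²)^(3/2)/(μ₀R²).
R² + z² = 0.000222 + 0.00103 = 0.001252 m²; raised to 3/2 gives 4.43×10⁻⁵ m³.
I = 2 × 5.85×10⁻⁵ × 4.43×10⁻⁵ / (1.26×10⁻⁶ × 0.000222) = 18.6 A.

I ≈ 18.6 A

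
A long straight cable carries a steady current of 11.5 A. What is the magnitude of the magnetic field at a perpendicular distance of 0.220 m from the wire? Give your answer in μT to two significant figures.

For an infinitely long straight wire, B = μ₀I/(2πd).
B = (4π×10⁻⁷ × 11.5) / (2π × 0.22) = 1.05×10⁻⁵ T.

B ≈ 10 μT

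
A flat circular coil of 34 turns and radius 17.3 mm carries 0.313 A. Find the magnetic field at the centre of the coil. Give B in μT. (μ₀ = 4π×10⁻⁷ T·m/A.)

For an N-turn flat coil, B = Nμ₀I/(2R) with R = 0.0173 m.
B = 34 × 1.14×10⁻⁵ T = 3.87×10⁻⁴ T.

B ≈ 387 μT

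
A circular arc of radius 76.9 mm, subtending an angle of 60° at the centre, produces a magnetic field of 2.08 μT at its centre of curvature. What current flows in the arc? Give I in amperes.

I ≈ 1.53 A

For a circular arc, B = μ₀Iφ/(4πR) with φ in radians; here φ = 1.047 rad.
So I = 4πRB/(μ₀φ) = 4π × 0.0769 × 2.08×10⁻⁶ / (4π×10⁻⁷ × 1.047) = 1.53 A.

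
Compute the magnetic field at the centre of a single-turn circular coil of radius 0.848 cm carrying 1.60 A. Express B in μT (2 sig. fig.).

B ≈ 120 μT

At the centre of a circular loop the Biot–Savart law gives B = μ₀I/(2R).
B = (4π×10⁻⁷ × 1.60) / (2 × 0.00848) = 1.19×10⁻⁴ T.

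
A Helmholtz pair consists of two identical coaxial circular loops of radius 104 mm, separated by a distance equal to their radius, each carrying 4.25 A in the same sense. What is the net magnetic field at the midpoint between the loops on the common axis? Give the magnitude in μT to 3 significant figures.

Each loop contributes B = μ₀IR²/[2(R²+z²)^(3/2)] on the axis, with z measured from that loop.
Loop 1 (z = 0.052 m): B₁ = 1.84×10⁻⁵ T. Loop 2 (z = 0.052 m): B₂ = 1.84×10⁻⁵ T.
The fields add: B = B₁ + B₂ = 3.67×10⁻⁵ T.

B ≈ 36.7 μT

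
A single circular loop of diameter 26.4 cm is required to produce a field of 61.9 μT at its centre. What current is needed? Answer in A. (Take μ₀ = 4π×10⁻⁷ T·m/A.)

At the centre of a circular loop B = μ₀I/(2R), so I = 2RB/μ₀.
With R = 0.132 m, I = 2 × 0.132 × 6.19×10⁻⁵ / (4π×10⁻⁷) = 13.0 A.

I ≈ 13.0 A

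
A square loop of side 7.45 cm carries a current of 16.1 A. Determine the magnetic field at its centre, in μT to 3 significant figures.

B ≈ 244 μT

Each side is a finite straight segment at perpendicular distance d = a/(2 tan(π/4)) = 0.03725 m from the centre, with end-angles ±π/4.
One side contributes B₁ = (μ₀I/4πd)·2 sin(π/4) = 6.11×10⁻⁵ T.
All 4 sides add in the same direction: B = 4 × 6.11×10⁻⁵ = 2.44×10⁻⁴ T.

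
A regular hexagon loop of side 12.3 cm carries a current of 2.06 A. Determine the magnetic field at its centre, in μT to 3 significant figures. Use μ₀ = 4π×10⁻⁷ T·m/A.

B ≈ 11.6 μT

Each side is a finite straight segment at perpendicular distance d = a/(2 tan(π/6)) = 0.1065 m from the centre, with end-angles ±π/6.
One side contributes B₁ = (μ₀I/4πd)·2 sin(π/6) = 1.93×10⁻⁶ T.
All 6 sides add in the same direction: B = 6 × 1.93×10⁻⁶ = 1.16×10⁻⁵ T.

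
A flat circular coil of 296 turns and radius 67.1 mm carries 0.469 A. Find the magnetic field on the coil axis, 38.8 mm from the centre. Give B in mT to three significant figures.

For an N-turn flat coil, B = Nμ₀IR²/[2(R²+z²)^(3/2)] with R = 0.0671 m, z = 0.0388 m.
B = 296 × 2.85×10⁻⁶ T = 8.43×10⁻⁴ T.

B ≈ 0.843 mT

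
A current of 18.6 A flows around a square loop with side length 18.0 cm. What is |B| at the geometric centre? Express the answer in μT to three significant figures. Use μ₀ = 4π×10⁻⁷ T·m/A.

Each side is a finite straight segment at perpendicular distance d = a/(2 tan(π/4)) = 0.09 m from the centre, with end-angles ±π/4.
One side contributes B₁ = (μ₀I/4πd)·2 sin(π/4) = 2.92×10⁻⁵ T.
All 4 sides add in the same direction: B = 4 × 2.92×10⁻⁵ = 1.17×10⁻⁴ T.

B ≈ 117 μT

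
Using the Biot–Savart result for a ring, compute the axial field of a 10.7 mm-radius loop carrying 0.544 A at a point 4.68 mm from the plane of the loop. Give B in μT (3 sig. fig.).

On the axis of a circular loop, B = μ₀IR² / [2(R²+z²)^(3/2)].
R² + z² = (0.0107)² + (0.00468)² = 0.0001364 m², and (R²+z²)^(3/2) = 1.59×10⁻⁶ m³.
B = (4π×10⁻⁷ × 0.544 × 0.0001145) / (2 × 1.59×10⁻⁶) = 2.46×10⁻⁵ T.

B ≈ 24.6 μT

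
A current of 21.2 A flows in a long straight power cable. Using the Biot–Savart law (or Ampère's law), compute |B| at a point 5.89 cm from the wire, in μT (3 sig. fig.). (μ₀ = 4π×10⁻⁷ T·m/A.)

B ≈ 72.0 μT

For an infinitely long straight wire, B = μ₀I/(2πd).
B = (4π×10⁻⁷ × 21.2) / (2π × 0.0589) = 7.20×10⁻⁵ T.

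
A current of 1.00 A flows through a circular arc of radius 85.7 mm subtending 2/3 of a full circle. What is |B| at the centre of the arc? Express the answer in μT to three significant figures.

The Biot–Savart field of a circular arc at its centre is B = μ₀Iφ/(4πR), with φ = 4.189 rad.
B = (4π×10⁻⁷ × 1.00 × 4.189) / (4π × 0.0857) = 4.89×10⁻⁶ T.

B ≈ 4.89 μT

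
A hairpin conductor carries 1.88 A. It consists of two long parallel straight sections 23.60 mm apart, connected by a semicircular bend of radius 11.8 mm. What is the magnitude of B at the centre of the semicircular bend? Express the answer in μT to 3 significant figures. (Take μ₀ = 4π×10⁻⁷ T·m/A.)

The semicircular arc contributes B_arc = μ₀I·π/(4πR) = μ₀I/(4R) = 5.01×10⁻⁵ T.
Each semi-infinite lead is at perpendicular distance R = 0.0118 m from the centre, with the perpendicular foot at its near end, so it contributes μ₀I/(4πR); both point the same way, together 3.19×10⁻⁵ T.
Arc and leads all point the same direction: B = 5.01×10⁻⁵ + 3.19×10⁻⁵ = 8.19×10⁻⁵ T.

B ≈ 81.9 μT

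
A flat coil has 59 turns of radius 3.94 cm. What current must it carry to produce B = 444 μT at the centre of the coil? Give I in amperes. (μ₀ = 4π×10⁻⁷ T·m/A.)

For an N-turn coil, B = Nμ₀I/(2R) with R = 0.0394 m, so I = 2RB/(Nμ₀) = 2 × 0.0394 × 4.44×10⁻⁴ / (59 × 4π×10⁻⁷) = 0.472 A.

I ≈ 0.472 A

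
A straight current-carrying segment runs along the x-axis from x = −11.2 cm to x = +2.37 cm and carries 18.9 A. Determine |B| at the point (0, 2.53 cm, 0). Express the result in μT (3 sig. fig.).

B ≈ 124 μT

For a finite straight segment, B = (μ₀I/4πd)(sinθ₁ + sinθ₂), where θ₁, θ₂ are the angles from the perpendicular to each end.
The perpendicular distance is d = 0.0253 m; the end-offsets along the wire are a = 0.112 m and b = 0.0237 m.
sinθ₁ = 0.112/√(0.112²+0.0253²) = 0.9754; sinθ₂ = 0.0237/√(0.0237²+0.0253²) = 0.6837.
B = (4π×10⁻⁷ × 18.9) / (4π × 0.0253) × (0.9754 + 0.6837) = 1.24×10⁻⁴ T.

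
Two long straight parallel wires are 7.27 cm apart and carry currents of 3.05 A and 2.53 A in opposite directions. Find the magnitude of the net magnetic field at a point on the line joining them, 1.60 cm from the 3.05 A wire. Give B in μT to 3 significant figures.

Each long wire gives B = μ₀I/(2πd). Distances are d₁ = 0.016 m and d₂ = 0.0567 m.
B₁ = 3.81×10⁻⁵ T, B₂ = 8.92×10⁻⁶ T.
Between antiparallel currents both contributions point the same way, so they add. B = B₁ + B₂ = 3.81×10⁻⁵ + 8.92×10⁻⁶ = 4.70×10⁻⁵ T.

B ≈ 47.0 μT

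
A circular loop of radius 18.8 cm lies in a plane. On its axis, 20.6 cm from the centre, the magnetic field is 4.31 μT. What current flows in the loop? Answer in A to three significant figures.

On the axis of a loop, B = μ₀IR²/[2(R²+z²)^(3/2)], so I = 2B(R²+z²)^(3/2)/(μ₀R²).
R² + z² = 0.03534 + 0.04244 = 0.07778 m²; raised to 3/2 gives 2.17×10⁻² m³.
I = 2 × 4.31×10⁻⁶ × 2.17×10⁻² / (1.26×10⁻⁶ × 0.03534) = 4.21 A.

I ≈ 4.21 A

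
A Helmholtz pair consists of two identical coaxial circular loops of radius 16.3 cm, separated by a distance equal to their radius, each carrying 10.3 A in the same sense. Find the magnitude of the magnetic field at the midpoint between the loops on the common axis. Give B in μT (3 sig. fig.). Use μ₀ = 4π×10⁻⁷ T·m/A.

Each loop contributes B = μ₀IR²/[2(R²+z²)^(3/2)] on the axis, with z measured from that loop.
Loop 1 (z = 0.0815 m): B₁ = 2.84×10⁻⁵ T. Loop 2 (z = 0.0815 m): B₂ = 2.84×10⁻⁵ T.
The fields add: B = B₁ + B₂ = 5.68×10⁻⁵ T.

B ≈ 56.8 μT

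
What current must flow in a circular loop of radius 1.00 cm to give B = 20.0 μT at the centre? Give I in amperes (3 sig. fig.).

I ≈ 0.318 A

At the centre of a circular loop B = μ₀I/(2R), so I = 2RB/μ₀.
With R = 0.01 m, I = 2 × 0.01 × 2.00×10⁻⁵ / (4π×10⁻⁷) = 0.318 A.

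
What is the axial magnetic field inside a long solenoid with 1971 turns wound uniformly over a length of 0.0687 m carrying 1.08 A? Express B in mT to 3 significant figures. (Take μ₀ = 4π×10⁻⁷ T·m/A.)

Inside a long solenoid, B = μ₀nI with n = 2.869×10⁴ turns/m.
B = 4π×10⁻⁷ × 2.869×10⁴ × 1.08 = 3.89×10⁻² T.

B ≈ 38.9 mT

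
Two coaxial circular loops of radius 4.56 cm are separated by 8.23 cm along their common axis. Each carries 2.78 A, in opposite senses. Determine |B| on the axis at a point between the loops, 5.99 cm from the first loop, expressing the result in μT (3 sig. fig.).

Each loop contributes B = μ₀IR²/[2(R²+z²)^(3/2)] on the axis, with z measured from that loop.
Loop 1 (z = 0.0599 m): B₁ = 8.51×10⁻⁶ T. Loop 2 (z = 0.0224 m): B₂ = 2.77×10⁻⁵ T.
The fields oppose: B = |B₁ − B₂| = 1.92×10⁻⁵ T.

B ≈ 19.2 μT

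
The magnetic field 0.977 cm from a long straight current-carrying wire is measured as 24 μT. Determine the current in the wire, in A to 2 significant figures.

For a long straight wire B = μ₀I/(2πd), so I = 2πdB/μ₀.
I = 2π × 0.00977 × 2.40×10⁻⁵ / (4π×10⁻⁷) = 1.17 A.

I ≈ 1.2 A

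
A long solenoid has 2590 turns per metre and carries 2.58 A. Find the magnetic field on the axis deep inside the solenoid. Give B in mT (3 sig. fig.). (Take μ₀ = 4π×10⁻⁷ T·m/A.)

B ≈ 8.40 mT

Inside a long solenoid, B = μ₀nI with n = 2590 turns/m.
B = 4π×10⁻⁷ × 2590 × 2.58 = 8.40×10⁻³ T.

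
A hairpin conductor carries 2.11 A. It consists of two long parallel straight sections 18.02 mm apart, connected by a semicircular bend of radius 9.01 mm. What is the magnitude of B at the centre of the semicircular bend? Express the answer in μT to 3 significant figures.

The semicircular arc contributes B_arc = μ₀I·π/(4πR) = μ₀I/(4R) = 7.36×10⁻⁵ T.
Each semi-infinite lead is at perpendicular distance R = 0.00901 m from the centre, with the perpendicular foot at its near end, so it contributes μ₀I/(4πR); both point the same way, together 4.68×10⁻⁵ T.
Arc and leads all point the same direction: B = 7.36×10⁻⁵ + 4.68×10⁻⁵ = 1.20×10⁻⁴ T.

B ≈ 120 μT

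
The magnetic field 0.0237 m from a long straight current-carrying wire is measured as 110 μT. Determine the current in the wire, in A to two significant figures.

I ≈ 13 A

For a long straight wire B = μ₀I/(2πd), so I = 2πdB/μ₀.
I = 2π × 0.0237 × 1.10×10⁻⁴ / (4π×10⁻⁷) = 13.0 A.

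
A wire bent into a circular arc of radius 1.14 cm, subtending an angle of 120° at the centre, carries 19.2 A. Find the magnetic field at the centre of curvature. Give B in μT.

B ≈ 353 μT

The Biot–Savart field of a circular arc at its centre is B = μ₀Iφ/(4πR), with φ = 2.094 rad.
B = (4π×10⁻⁷ × 19.2 × 2.094) / (4π × 0.0114) = 3.53×10⁻⁴ T.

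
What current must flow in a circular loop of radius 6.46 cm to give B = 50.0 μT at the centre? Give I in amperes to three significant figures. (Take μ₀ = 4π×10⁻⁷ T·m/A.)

I ≈ 5.14 A

At the centre of a circular loop B = μ₀I/(2R), so I = 2RB/μ₀.
With R = 0.0646 m, I = 2 × 0.0646 × 5.00×10⁻⁵ / (4π×10⁻⁷) = 5.14 A.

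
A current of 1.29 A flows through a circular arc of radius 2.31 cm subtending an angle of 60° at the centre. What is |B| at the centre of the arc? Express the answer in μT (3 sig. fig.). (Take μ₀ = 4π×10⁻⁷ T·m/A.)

B ≈ 5.85 μT

The Biot–Savart field of a circular arc at its centre is B = μ₀Iφ/(4πR), with φ = 1.047 rad.
B = (4π×10⁻⁷ × 1.29 × 1.047) / (4π × 0.0231) = 5.85×10⁻⁶ T.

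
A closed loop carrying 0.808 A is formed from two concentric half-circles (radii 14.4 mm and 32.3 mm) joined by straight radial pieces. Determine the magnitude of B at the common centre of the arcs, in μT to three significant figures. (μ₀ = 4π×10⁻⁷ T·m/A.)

The radial connectors point toward the centre, so dl × r̂ = 0 and they contribute nothing.
Each semicircle gives μ₀I/(4R): inner arc 1.76×10⁻⁵ T, outer arc 7.86×10⁻⁶ T.
The two arcs carry current in opposite angular senses, so their fields oppose: B = |1.76×10⁻⁵ − 7.86×10⁻⁶| = 9.77×10⁻⁶ T.

B ≈ 9.77 μT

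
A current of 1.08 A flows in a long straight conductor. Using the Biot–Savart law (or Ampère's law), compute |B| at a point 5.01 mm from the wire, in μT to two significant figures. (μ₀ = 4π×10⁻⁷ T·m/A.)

B ≈ 43 μT

For an infinitely long straight wire, B = μ₀I/(2πd).
B = (4π×10⁻⁷ × 1.08) / (2π × 0.00501) = 4.31×10⁻⁵ T.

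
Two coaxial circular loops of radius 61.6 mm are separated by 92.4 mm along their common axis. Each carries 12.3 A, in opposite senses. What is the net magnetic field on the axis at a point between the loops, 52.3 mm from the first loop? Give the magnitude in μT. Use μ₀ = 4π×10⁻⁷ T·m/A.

B ≈ 18.3 μT

Each loop contributes B = μ₀IR²/[2(R²+z²)^(3/2)] on the axis, with z measured from that loop.
Loop 1 (z = 0.0523 m): B₁ = 5.56×10⁻⁵ T. Loop 2 (z = 0.0401 m): B₂ = 7.38×10⁻⁵ T.
The fields oppose: B = |B₁ − B₂| = 1.83×10⁻⁵ T.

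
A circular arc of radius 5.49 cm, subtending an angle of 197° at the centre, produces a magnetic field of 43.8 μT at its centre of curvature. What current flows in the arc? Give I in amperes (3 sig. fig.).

I ≈ 6.99 A

For a circular arc, B = μ₀Iφ/(4πR) with φ in radians; here φ = 3.438 rad.
So I = 4πRB/(μ₀φ) = 4π × 0.0549 × 4.38×10⁻⁵ / (4π×10⁻⁷ × 3.438) = 6.99 A.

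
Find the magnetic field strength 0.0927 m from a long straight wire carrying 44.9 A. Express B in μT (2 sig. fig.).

For an infinitely long straight wire, B = μ₀I/(2πd).
B = (4π×10⁻⁷ × 44.9) / (2π × 0.0927) = 9.69×10⁻⁵ T.

B ≈ 97 μT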